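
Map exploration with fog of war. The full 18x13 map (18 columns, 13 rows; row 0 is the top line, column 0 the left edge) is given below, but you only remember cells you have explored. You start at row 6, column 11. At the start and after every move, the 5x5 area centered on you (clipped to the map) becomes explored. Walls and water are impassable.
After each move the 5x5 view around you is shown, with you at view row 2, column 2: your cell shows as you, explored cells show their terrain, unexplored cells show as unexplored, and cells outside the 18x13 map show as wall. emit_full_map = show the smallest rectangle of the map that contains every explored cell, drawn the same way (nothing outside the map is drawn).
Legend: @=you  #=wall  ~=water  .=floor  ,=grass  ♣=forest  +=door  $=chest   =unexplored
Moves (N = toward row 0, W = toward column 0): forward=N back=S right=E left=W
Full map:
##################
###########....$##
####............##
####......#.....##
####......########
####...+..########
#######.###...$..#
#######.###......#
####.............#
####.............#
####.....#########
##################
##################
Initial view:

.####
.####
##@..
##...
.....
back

.####
##...
##@..
.....
.....

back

##...
##...
..@..
.....
#####

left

###..
###..
..@..
.....
.####

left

.###.
.###.
..@..
.....
..###

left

#.###
#.###
..@..
.....
...##

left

##.##
##.##
..@..
.....
....#

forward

..+..
##.##
##@##
.....
.....

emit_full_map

    .####
..+..####
##.###...
##@###...
.........
.........
....#####

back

##.##
##.##
..@..
.....
....#

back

##.##
.....
..@..
....#
#####

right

#.###
.....
..@..
...##
#####

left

##.##
.....
..@..
....#
#####

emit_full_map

    .####
..+..####
##.###...
##.###...
.........
..@......
....#####
######   

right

#.###
.....
..@..
...##
#####

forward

#.###
#.###
..@..
.....
...##


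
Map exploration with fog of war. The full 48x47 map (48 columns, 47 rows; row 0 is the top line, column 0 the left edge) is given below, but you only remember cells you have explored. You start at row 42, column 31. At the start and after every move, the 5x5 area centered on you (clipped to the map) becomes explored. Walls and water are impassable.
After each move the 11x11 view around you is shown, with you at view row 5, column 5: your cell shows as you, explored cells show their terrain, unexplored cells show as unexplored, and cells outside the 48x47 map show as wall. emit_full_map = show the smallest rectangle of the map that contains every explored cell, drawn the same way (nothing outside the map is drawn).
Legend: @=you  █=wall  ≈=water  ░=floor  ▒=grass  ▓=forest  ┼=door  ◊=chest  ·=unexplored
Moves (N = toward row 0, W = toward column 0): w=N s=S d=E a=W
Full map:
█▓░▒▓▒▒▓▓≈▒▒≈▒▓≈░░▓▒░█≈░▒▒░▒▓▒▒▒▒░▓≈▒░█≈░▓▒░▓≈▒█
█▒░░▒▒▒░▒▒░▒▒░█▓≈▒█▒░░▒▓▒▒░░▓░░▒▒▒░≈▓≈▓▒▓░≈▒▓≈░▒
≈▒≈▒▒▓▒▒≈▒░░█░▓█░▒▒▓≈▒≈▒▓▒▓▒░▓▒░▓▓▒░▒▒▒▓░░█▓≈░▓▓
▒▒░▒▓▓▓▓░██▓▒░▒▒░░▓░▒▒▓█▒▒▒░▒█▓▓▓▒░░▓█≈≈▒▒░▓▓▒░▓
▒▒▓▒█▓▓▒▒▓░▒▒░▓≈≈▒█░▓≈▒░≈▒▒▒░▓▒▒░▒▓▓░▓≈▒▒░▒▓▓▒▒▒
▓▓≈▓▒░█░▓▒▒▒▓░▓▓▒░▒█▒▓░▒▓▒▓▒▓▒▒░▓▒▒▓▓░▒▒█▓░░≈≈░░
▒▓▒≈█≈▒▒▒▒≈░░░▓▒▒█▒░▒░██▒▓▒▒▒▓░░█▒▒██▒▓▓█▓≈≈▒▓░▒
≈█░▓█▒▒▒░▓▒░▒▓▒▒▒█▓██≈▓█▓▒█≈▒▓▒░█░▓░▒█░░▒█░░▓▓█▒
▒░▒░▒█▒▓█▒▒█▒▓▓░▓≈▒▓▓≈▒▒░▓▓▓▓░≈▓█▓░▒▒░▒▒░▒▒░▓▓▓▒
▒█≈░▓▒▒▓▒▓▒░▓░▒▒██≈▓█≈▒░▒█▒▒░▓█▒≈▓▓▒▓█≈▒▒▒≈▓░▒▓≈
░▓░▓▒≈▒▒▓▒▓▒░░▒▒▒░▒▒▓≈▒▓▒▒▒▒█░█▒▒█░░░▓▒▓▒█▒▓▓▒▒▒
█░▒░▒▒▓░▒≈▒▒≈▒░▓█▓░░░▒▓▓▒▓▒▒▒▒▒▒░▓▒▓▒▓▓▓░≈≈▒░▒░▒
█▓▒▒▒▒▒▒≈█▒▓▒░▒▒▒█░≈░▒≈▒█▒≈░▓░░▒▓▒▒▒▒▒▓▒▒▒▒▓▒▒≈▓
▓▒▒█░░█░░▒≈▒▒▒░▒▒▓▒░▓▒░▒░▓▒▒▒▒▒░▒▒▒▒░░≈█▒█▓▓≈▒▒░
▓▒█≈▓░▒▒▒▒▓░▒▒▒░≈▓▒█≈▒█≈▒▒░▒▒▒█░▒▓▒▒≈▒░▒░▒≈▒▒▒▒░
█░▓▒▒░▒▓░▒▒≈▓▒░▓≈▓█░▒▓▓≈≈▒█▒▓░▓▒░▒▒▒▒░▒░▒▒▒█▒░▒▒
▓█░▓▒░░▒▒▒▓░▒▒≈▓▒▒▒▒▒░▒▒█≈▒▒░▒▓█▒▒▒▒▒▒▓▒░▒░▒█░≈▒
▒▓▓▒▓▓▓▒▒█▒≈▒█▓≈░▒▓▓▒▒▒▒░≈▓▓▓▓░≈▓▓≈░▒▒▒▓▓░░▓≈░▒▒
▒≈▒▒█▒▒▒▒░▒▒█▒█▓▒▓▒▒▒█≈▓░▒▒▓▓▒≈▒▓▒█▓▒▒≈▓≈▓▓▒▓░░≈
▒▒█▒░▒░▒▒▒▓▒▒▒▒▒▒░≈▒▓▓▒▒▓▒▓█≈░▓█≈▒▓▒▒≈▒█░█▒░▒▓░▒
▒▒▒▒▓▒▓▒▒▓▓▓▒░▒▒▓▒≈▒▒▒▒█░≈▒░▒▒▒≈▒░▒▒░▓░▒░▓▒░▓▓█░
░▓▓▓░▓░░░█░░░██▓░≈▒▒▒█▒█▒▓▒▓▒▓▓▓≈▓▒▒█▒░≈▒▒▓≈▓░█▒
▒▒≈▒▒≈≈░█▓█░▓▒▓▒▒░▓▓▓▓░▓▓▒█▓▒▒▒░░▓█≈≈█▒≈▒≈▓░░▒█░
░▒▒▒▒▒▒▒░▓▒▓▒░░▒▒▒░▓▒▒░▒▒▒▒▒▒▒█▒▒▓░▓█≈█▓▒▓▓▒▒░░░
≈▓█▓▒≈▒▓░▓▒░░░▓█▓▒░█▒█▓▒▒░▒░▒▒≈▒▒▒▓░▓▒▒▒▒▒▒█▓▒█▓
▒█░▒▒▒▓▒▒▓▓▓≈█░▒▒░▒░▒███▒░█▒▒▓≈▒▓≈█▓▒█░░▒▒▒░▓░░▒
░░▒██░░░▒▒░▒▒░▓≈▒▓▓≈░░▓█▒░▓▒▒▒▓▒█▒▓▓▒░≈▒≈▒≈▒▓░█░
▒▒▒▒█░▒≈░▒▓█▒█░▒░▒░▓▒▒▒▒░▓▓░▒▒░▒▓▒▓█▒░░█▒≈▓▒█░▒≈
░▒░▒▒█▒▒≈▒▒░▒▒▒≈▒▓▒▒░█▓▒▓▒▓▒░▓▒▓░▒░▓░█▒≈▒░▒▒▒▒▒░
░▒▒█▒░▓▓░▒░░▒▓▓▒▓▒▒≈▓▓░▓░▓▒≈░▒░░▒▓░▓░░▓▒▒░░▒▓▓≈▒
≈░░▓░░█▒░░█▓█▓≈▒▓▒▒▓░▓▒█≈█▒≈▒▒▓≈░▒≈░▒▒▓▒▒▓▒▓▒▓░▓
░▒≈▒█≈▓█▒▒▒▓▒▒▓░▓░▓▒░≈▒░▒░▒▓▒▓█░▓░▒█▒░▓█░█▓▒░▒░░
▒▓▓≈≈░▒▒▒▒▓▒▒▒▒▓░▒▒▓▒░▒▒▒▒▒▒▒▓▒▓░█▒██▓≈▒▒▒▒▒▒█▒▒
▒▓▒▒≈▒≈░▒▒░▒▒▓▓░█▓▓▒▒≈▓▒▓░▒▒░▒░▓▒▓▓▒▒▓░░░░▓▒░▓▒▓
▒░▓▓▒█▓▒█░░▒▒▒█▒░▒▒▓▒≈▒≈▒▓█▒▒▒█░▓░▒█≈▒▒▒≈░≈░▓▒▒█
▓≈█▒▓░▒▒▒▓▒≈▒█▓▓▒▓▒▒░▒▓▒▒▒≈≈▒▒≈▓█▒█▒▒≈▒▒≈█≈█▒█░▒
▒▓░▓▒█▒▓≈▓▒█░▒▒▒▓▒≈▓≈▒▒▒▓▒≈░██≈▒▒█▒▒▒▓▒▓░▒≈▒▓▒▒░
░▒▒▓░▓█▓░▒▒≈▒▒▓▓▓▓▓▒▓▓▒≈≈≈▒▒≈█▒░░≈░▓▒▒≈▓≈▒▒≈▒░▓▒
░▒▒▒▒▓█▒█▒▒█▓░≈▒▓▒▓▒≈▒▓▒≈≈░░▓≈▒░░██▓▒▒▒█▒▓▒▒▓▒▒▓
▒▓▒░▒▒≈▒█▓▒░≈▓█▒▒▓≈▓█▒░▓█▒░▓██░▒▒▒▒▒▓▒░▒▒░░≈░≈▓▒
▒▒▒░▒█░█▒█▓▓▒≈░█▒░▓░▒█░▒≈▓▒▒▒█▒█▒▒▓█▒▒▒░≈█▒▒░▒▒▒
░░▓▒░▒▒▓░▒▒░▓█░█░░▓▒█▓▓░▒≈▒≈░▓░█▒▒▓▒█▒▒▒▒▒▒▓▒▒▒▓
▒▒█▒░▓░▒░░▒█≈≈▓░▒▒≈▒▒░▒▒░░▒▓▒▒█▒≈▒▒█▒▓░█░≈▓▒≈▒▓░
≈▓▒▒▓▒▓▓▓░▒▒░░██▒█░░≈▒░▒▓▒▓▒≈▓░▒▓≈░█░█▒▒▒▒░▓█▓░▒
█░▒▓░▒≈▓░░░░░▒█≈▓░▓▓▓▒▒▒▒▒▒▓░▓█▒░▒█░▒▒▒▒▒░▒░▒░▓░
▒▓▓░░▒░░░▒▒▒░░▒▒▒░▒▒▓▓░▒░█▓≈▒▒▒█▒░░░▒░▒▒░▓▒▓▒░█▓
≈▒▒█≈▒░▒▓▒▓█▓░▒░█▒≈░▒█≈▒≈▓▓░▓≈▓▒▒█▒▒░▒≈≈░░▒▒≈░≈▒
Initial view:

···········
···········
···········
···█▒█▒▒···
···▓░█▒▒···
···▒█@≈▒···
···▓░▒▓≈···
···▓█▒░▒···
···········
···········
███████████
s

···········
···········
···█▒█▒▒···
···▓░█▒▒···
···▒█▒≈▒···
···▓░@▓≈···
···▓█▒░▒···
···▒▒█▒░···
···········
███████████
███████████

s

···········
···█▒█▒▒···
···▓░█▒▒···
···▒█▒≈▒···
···▓░▒▓≈···
···▓█@░▒···
···▒▒█▒░···
···≈▓▒▒█···
███████████
███████████
███████████

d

···········
··█▒█▒▒····
··▓░█▒▒····
··▒█▒≈▒▒···
··▓░▒▓≈░···
··▓█▒@▒█···
··▒▒█▒░░···
··≈▓▒▒█▒···
███████████
███████████
███████████

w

···········
···········
··█▒█▒▒····
··▓░█▒▒▓···
··▒█▒≈▒▒···
··▓░▒@≈░···
··▓█▒░▒█···
··▒▒█▒░░···
··≈▓▒▒█▒···
███████████
███████████

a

···········
···········
···█▒█▒▒···
···▓░█▒▒▓··
···▒█▒≈▒▒··
···▓░@▓≈░··
···▓█▒░▒█··
···▒▒█▒░░··
···≈▓▒▒█▒··
███████████
███████████

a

···········
···········
····█▒█▒▒··
···░▓░█▒▒▓·
···▒▒█▒≈▒▒·
···≈▓@▒▓≈░·
···░▓█▒░▒█·
···▒▒▒█▒░░·
····≈▓▒▒█▒·
███████████
███████████

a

···········
···········
·····█▒█▒▒·
···≈░▓░█▒▒▓
···▓▒▒█▒≈▒▒
···▒≈@░▒▓≈░
···▓░▓█▒░▒█
···≈▒▒▒█▒░░
·····≈▓▒▒█▒
███████████
███████████

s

···········
·····█▒█▒▒·
···≈░▓░█▒▒▓
···▓▒▒█▒≈▒▒
···▒≈▓░▒▓≈░
···▓░@█▒░▒█
···≈▒▒▒█▒░░
···░▓≈▓▒▒█▒
███████████
███████████
███████████

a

···········
······█▒█▒▒
····≈░▓░█▒▒
···▒▓▒▒█▒≈▒
···▓▒≈▓░▒▓≈
···▒▓@▓█▒░▒
···▓≈▒▒▒█▒░
···▓░▓≈▓▒▒█
███████████
███████████
███████████

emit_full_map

···█▒█▒▒·
·≈░▓░█▒▒▓
▒▓▒▒█▒≈▒▒
▓▒≈▓░▒▓≈░
▒▓@▓█▒░▒█
▓≈▒▒▒█▒░░
▓░▓≈▓▒▒█▒

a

···········
·······█▒█▒
·····≈░▓░█▒
···░▒▓▒▒█▒≈
···▒▓▒≈▓░▒▓
···▒▒@░▓█▒░
···█▓≈▒▒▒█▒
···▓▓░▓≈▓▒▒
███████████
███████████
███████████

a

···········
········█▒█
······≈░▓░█
···░░▒▓▒▒█▒
···▓▒▓▒≈▓░▒
···▒▒@▓░▓█▒
···░█▓≈▒▒▒█
···≈▓▓░▓≈▓▒
███████████
███████████
███████████

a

···········
·········█▒
·······≈░▓░
···▒░░▒▓▒▒█
···▒▓▒▓▒≈▓░
···▒▒@▒▓░▓█
···▒░█▓≈▒▒▒
···▒≈▓▓░▓≈▓
███████████
███████████
███████████

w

···········
···········
·········█▒
···░▒≈▒≈░▓░
···▒░░▒▓▒▒█
···▒▓@▓▒≈▓░
···▒▒▒▒▓░▓█
···▒░█▓≈▒▒▒
···▒≈▓▓░▓≈▓
███████████
███████████

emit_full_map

······█▒█▒▒·
░▒≈▒≈░▓░█▒▒▓
▒░░▒▓▒▒█▒≈▒▒
▒▓@▓▒≈▓░▒▓≈░
▒▒▒▒▓░▓█▒░▒█
▒░█▓≈▒▒▒█▒░░
▒≈▓▓░▓≈▓▒▒█▒

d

···········
···········
········█▒█
··░▒≈▒≈░▓░█
··▒░░▒▓▒▒█▒
··▒▓▒@▒≈▓░▒
··▒▒▒▒▓░▓█▒
··▒░█▓≈▒▒▒█
··▒≈▓▓░▓≈▓▒
███████████
███████████

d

···········
···········
·······█▒█▒
·░▒≈▒≈░▓░█▒
·▒░░▒▓▒▒█▒≈
·▒▓▒▓@≈▓░▒▓
·▒▒▒▒▓░▓█▒░
·▒░█▓≈▒▒▒█▒
·▒≈▓▓░▓≈▓▒▒
███████████
███████████

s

···········
·······█▒█▒
·░▒≈▒≈░▓░█▒
·▒░░▒▓▒▒█▒≈
·▒▓▒▓▒≈▓░▒▓
·▒▒▒▒@░▓█▒░
·▒░█▓≈▒▒▒█▒
·▒≈▓▓░▓≈▓▒▒
███████████
███████████
███████████

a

···········
········█▒█
··░▒≈▒≈░▓░█
··▒░░▒▓▒▒█▒
··▒▓▒▓▒≈▓░▒
··▒▒▒@▓░▓█▒
··▒░█▓≈▒▒▒█
··▒≈▓▓░▓≈▓▒
███████████
███████████
███████████

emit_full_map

······█▒█▒▒·
░▒≈▒≈░▓░█▒▒▓
▒░░▒▓▒▒█▒≈▒▒
▒▓▒▓▒≈▓░▒▓≈░
▒▒▒@▓░▓█▒░▒█
▒░█▓≈▒▒▒█▒░░
▒≈▓▓░▓≈▓▒▒█▒

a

···········
·········█▒
···░▒≈▒≈░▓░
···▒░░▒▓▒▒█
···▒▓▒▓▒≈▓░
···▒▒@▒▓░▓█
···▒░█▓≈▒▒▒
···▒≈▓▓░▓≈▓
███████████
███████████
███████████

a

···········
··········█
····░▒≈▒≈░▓
···▒▒░░▒▓▒▒
···░▒▓▒▓▒≈▓
···▒▒@▒▒▓░▓
···░▒░█▓≈▒▒
···≈▒≈▓▓░▓≈
███████████
███████████
███████████

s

··········█
····░▒≈▒≈░▓
···▒▒░░▒▓▒▒
···░▒▓▒▓▒≈▓
···▒▒▒▒▒▓░▓
···░▒@█▓≈▒▒
···≈▒≈▓▓░▓≈
███████████
███████████
███████████
███████████

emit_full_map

·······█▒█▒▒·
·░▒≈▒≈░▓░█▒▒▓
▒▒░░▒▓▒▒█▒≈▒▒
░▒▓▒▓▒≈▓░▒▓≈░
▒▒▒▒▒▓░▓█▒░▒█
░▒@█▓≈▒▒▒█▒░░
≈▒≈▓▓░▓≈▓▒▒█▒


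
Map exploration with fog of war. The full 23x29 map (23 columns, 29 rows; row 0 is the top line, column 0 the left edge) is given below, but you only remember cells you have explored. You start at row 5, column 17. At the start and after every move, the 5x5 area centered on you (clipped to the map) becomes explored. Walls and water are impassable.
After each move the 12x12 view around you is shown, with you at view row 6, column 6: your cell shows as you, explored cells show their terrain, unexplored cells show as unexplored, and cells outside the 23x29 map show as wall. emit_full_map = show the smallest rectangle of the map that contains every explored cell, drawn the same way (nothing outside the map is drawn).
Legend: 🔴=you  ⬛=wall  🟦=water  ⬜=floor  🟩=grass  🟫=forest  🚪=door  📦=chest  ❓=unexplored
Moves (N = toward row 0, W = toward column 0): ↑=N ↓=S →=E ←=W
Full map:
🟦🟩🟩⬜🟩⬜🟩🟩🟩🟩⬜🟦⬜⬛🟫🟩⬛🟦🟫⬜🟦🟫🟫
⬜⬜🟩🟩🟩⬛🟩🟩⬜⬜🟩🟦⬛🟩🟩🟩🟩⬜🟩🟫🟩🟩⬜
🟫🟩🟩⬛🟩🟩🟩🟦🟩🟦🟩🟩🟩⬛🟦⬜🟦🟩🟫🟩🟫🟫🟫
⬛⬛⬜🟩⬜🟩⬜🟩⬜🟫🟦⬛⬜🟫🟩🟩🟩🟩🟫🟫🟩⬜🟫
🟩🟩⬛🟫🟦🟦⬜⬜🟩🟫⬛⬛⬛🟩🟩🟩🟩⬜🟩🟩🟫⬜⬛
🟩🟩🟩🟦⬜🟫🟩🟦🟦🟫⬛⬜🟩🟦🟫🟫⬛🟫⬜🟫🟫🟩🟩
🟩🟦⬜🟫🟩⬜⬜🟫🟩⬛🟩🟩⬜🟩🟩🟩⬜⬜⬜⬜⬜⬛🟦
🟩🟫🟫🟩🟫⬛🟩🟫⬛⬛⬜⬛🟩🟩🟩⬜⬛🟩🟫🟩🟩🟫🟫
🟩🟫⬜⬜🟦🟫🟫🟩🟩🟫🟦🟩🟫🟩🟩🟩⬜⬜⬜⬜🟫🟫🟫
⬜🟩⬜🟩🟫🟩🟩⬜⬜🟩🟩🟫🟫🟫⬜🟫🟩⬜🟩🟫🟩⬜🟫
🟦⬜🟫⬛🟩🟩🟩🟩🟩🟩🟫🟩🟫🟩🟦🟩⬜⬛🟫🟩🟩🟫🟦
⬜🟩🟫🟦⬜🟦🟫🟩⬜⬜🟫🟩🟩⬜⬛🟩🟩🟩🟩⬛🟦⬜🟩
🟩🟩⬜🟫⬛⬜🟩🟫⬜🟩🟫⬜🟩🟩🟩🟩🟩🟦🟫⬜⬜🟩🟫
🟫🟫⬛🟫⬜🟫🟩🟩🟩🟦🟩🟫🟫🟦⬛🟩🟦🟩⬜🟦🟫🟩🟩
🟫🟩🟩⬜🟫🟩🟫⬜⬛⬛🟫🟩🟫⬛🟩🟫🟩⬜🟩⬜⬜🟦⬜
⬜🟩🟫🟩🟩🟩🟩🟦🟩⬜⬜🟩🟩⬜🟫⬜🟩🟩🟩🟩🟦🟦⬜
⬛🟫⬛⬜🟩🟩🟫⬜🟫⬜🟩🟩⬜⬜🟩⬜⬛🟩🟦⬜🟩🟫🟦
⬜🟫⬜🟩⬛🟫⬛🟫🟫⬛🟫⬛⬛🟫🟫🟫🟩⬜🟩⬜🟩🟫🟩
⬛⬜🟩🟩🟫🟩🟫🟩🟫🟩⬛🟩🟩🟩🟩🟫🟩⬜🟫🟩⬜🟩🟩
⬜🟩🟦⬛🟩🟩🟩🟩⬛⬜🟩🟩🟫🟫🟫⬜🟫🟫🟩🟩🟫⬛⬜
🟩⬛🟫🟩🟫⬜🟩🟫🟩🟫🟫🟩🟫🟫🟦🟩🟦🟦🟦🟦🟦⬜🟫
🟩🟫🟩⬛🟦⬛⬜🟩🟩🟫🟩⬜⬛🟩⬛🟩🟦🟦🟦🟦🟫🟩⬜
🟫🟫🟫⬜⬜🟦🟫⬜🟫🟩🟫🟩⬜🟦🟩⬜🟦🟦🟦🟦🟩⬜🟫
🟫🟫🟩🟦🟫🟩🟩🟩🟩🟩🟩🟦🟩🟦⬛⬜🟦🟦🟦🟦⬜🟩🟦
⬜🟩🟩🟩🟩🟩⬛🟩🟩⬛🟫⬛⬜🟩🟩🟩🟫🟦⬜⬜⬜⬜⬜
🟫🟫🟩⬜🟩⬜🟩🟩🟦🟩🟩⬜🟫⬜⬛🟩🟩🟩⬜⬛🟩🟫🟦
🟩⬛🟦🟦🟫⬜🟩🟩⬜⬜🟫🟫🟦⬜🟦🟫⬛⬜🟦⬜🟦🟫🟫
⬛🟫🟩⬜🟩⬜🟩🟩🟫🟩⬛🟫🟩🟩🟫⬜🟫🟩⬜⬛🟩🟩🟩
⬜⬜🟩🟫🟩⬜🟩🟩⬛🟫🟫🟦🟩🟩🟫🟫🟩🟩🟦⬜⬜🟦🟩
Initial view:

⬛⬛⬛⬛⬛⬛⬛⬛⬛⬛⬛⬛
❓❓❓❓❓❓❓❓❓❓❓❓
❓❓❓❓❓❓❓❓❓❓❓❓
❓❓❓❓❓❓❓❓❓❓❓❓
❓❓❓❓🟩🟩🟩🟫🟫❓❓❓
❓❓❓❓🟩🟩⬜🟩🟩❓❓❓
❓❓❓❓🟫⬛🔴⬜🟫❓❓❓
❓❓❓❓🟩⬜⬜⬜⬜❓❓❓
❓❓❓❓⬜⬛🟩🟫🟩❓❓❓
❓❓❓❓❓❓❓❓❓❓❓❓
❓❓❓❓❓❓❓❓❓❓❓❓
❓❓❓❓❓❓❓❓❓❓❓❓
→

⬛⬛⬛⬛⬛⬛⬛⬛⬛⬛⬛⬛
❓❓❓❓❓❓❓❓❓❓❓⬛
❓❓❓❓❓❓❓❓❓❓❓⬛
❓❓❓❓❓❓❓❓❓❓❓⬛
❓❓❓🟩🟩🟩🟫🟫🟩❓❓⬛
❓❓❓🟩🟩⬜🟩🟩🟫❓❓⬛
❓❓❓🟫⬛🟫🔴🟫🟫❓❓⬛
❓❓❓🟩⬜⬜⬜⬜⬜❓❓⬛
❓❓❓⬜⬛🟩🟫🟩🟩❓❓⬛
❓❓❓❓❓❓❓❓❓❓❓⬛
❓❓❓❓❓❓❓❓❓❓❓⬛
❓❓❓❓❓❓❓❓❓❓❓⬛

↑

⬛⬛⬛⬛⬛⬛⬛⬛⬛⬛⬛⬛
⬛⬛⬛⬛⬛⬛⬛⬛⬛⬛⬛⬛
❓❓❓❓❓❓❓❓❓❓❓⬛
❓❓❓❓❓❓❓❓❓❓❓⬛
❓❓❓❓🟦🟩🟫🟩🟫❓❓⬛
❓❓❓🟩🟩🟩🟫🟫🟩❓❓⬛
❓❓❓🟩🟩⬜🔴🟩🟫❓❓⬛
❓❓❓🟫⬛🟫⬜🟫🟫❓❓⬛
❓❓❓🟩⬜⬜⬜⬜⬜❓❓⬛
❓❓❓⬜⬛🟩🟫🟩🟩❓❓⬛
❓❓❓❓❓❓❓❓❓❓❓⬛
❓❓❓❓❓❓❓❓❓❓❓⬛

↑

⬛⬛⬛⬛⬛⬛⬛⬛⬛⬛⬛⬛
⬛⬛⬛⬛⬛⬛⬛⬛⬛⬛⬛⬛
⬛⬛⬛⬛⬛⬛⬛⬛⬛⬛⬛⬛
❓❓❓❓❓❓❓❓❓❓❓⬛
❓❓❓❓🟩⬜🟩🟫🟩❓❓⬛
❓❓❓❓🟦🟩🟫🟩🟫❓❓⬛
❓❓❓🟩🟩🟩🔴🟫🟩❓❓⬛
❓❓❓🟩🟩⬜🟩🟩🟫❓❓⬛
❓❓❓🟫⬛🟫⬜🟫🟫❓❓⬛
❓❓❓🟩⬜⬜⬜⬜⬜❓❓⬛
❓❓❓⬜⬛🟩🟫🟩🟩❓❓⬛
❓❓❓❓❓❓❓❓❓❓❓⬛

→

⬛⬛⬛⬛⬛⬛⬛⬛⬛⬛⬛⬛
⬛⬛⬛⬛⬛⬛⬛⬛⬛⬛⬛⬛
⬛⬛⬛⬛⬛⬛⬛⬛⬛⬛⬛⬛
❓❓❓❓❓❓❓❓❓❓⬛⬛
❓❓❓🟩⬜🟩🟫🟩🟩❓⬛⬛
❓❓❓🟦🟩🟫🟩🟫🟫❓⬛⬛
❓❓🟩🟩🟩🟫🔴🟩⬜❓⬛⬛
❓❓🟩🟩⬜🟩🟩🟫⬜❓⬛⬛
❓❓🟫⬛🟫⬜🟫🟫🟩❓⬛⬛
❓❓🟩⬜⬜⬜⬜⬜❓❓⬛⬛
❓❓⬜⬛🟩🟫🟩🟩❓❓⬛⬛
❓❓❓❓❓❓❓❓❓❓⬛⬛

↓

⬛⬛⬛⬛⬛⬛⬛⬛⬛⬛⬛⬛
⬛⬛⬛⬛⬛⬛⬛⬛⬛⬛⬛⬛
❓❓❓❓❓❓❓❓❓❓⬛⬛
❓❓❓🟩⬜🟩🟫🟩🟩❓⬛⬛
❓❓❓🟦🟩🟫🟩🟫🟫❓⬛⬛
❓❓🟩🟩🟩🟫🟫🟩⬜❓⬛⬛
❓❓🟩🟩⬜🟩🔴🟫⬜❓⬛⬛
❓❓🟫⬛🟫⬜🟫🟫🟩❓⬛⬛
❓❓🟩⬜⬜⬜⬜⬜⬛❓⬛⬛
❓❓⬜⬛🟩🟫🟩🟩❓❓⬛⬛
❓❓❓❓❓❓❓❓❓❓⬛⬛
❓❓❓❓❓❓❓❓❓❓⬛⬛

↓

⬛⬛⬛⬛⬛⬛⬛⬛⬛⬛⬛⬛
❓❓❓❓❓❓❓❓❓❓⬛⬛
❓❓❓🟩⬜🟩🟫🟩🟩❓⬛⬛
❓❓❓🟦🟩🟫🟩🟫🟫❓⬛⬛
❓❓🟩🟩🟩🟫🟫🟩⬜❓⬛⬛
❓❓🟩🟩⬜🟩🟩🟫⬜❓⬛⬛
❓❓🟫⬛🟫⬜🔴🟫🟩❓⬛⬛
❓❓🟩⬜⬜⬜⬜⬜⬛❓⬛⬛
❓❓⬜⬛🟩🟫🟩🟩🟫❓⬛⬛
❓❓❓❓❓❓❓❓❓❓⬛⬛
❓❓❓❓❓❓❓❓❓❓⬛⬛
❓❓❓❓❓❓❓❓❓❓⬛⬛

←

⬛⬛⬛⬛⬛⬛⬛⬛⬛⬛⬛⬛
❓❓❓❓❓❓❓❓❓❓❓⬛
❓❓❓❓🟩⬜🟩🟫🟩🟩❓⬛
❓❓❓❓🟦🟩🟫🟩🟫🟫❓⬛
❓❓❓🟩🟩🟩🟫🟫🟩⬜❓⬛
❓❓❓🟩🟩⬜🟩🟩🟫⬜❓⬛
❓❓❓🟫⬛🟫🔴🟫🟫🟩❓⬛
❓❓❓🟩⬜⬜⬜⬜⬜⬛❓⬛
❓❓❓⬜⬛🟩🟫🟩🟩🟫❓⬛
❓❓❓❓❓❓❓❓❓❓❓⬛
❓❓❓❓❓❓❓❓❓❓❓⬛
❓❓❓❓❓❓❓❓❓❓❓⬛

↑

⬛⬛⬛⬛⬛⬛⬛⬛⬛⬛⬛⬛
⬛⬛⬛⬛⬛⬛⬛⬛⬛⬛⬛⬛
❓❓❓❓❓❓❓❓❓❓❓⬛
❓❓❓❓🟩⬜🟩🟫🟩🟩❓⬛
❓❓❓❓🟦🟩🟫🟩🟫🟫❓⬛
❓❓❓🟩🟩🟩🟫🟫🟩⬜❓⬛
❓❓❓🟩🟩⬜🔴🟩🟫⬜❓⬛
❓❓❓🟫⬛🟫⬜🟫🟫🟩❓⬛
❓❓❓🟩⬜⬜⬜⬜⬜⬛❓⬛
❓❓❓⬜⬛🟩🟫🟩🟩🟫❓⬛
❓❓❓❓❓❓❓❓❓❓❓⬛
❓❓❓❓❓❓❓❓❓❓❓⬛

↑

⬛⬛⬛⬛⬛⬛⬛⬛⬛⬛⬛⬛
⬛⬛⬛⬛⬛⬛⬛⬛⬛⬛⬛⬛
⬛⬛⬛⬛⬛⬛⬛⬛⬛⬛⬛⬛
❓❓❓❓❓❓❓❓❓❓❓⬛
❓❓❓❓🟩⬜🟩🟫🟩🟩❓⬛
❓❓❓❓🟦🟩🟫🟩🟫🟫❓⬛
❓❓❓🟩🟩🟩🔴🟫🟩⬜❓⬛
❓❓❓🟩🟩⬜🟩🟩🟫⬜❓⬛
❓❓❓🟫⬛🟫⬜🟫🟫🟩❓⬛
❓❓❓🟩⬜⬜⬜⬜⬜⬛❓⬛
❓❓❓⬜⬛🟩🟫🟩🟩🟫❓⬛
❓❓❓❓❓❓❓❓❓❓❓⬛

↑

⬛⬛⬛⬛⬛⬛⬛⬛⬛⬛⬛⬛
⬛⬛⬛⬛⬛⬛⬛⬛⬛⬛⬛⬛
⬛⬛⬛⬛⬛⬛⬛⬛⬛⬛⬛⬛
⬛⬛⬛⬛⬛⬛⬛⬛⬛⬛⬛⬛
❓❓❓❓⬛🟦🟫⬜🟦❓❓⬛
❓❓❓❓🟩⬜🟩🟫🟩🟩❓⬛
❓❓❓❓🟦🟩🔴🟩🟫🟫❓⬛
❓❓❓🟩🟩🟩🟫🟫🟩⬜❓⬛
❓❓❓🟩🟩⬜🟩🟩🟫⬜❓⬛
❓❓❓🟫⬛🟫⬜🟫🟫🟩❓⬛
❓❓❓🟩⬜⬜⬜⬜⬜⬛❓⬛
❓❓❓⬜⬛🟩🟫🟩🟩🟫❓⬛

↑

⬛⬛⬛⬛⬛⬛⬛⬛⬛⬛⬛⬛
⬛⬛⬛⬛⬛⬛⬛⬛⬛⬛⬛⬛
⬛⬛⬛⬛⬛⬛⬛⬛⬛⬛⬛⬛
⬛⬛⬛⬛⬛⬛⬛⬛⬛⬛⬛⬛
⬛⬛⬛⬛⬛⬛⬛⬛⬛⬛⬛⬛
❓❓❓❓⬛🟦🟫⬜🟦❓❓⬛
❓❓❓❓🟩⬜🔴🟫🟩🟩❓⬛
❓❓❓❓🟦🟩🟫🟩🟫🟫❓⬛
❓❓❓🟩🟩🟩🟫🟫🟩⬜❓⬛
❓❓❓🟩🟩⬜🟩🟩🟫⬜❓⬛
❓❓❓🟫⬛🟫⬜🟫🟫🟩❓⬛
❓❓❓🟩⬜⬜⬜⬜⬜⬛❓⬛

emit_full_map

❓⬛🟦🟫⬜🟦❓
❓🟩⬜🔴🟫🟩🟩
❓🟦🟩🟫🟩🟫🟫
🟩🟩🟩🟫🟫🟩⬜
🟩🟩⬜🟩🟩🟫⬜
🟫⬛🟫⬜🟫🟫🟩
🟩⬜⬜⬜⬜⬜⬛
⬜⬛🟩🟫🟩🟩🟫

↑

⬛⬛⬛⬛⬛⬛⬛⬛⬛⬛⬛⬛
⬛⬛⬛⬛⬛⬛⬛⬛⬛⬛⬛⬛
⬛⬛⬛⬛⬛⬛⬛⬛⬛⬛⬛⬛
⬛⬛⬛⬛⬛⬛⬛⬛⬛⬛⬛⬛
⬛⬛⬛⬛⬛⬛⬛⬛⬛⬛⬛⬛
⬛⬛⬛⬛⬛⬛⬛⬛⬛⬛⬛⬛
❓❓❓❓⬛🟦🔴⬜🟦❓❓⬛
❓❓❓❓🟩⬜🟩🟫🟩🟩❓⬛
❓❓❓❓🟦🟩🟫🟩🟫🟫❓⬛
❓❓❓🟩🟩🟩🟫🟫🟩⬜❓⬛
❓❓❓🟩🟩⬜🟩🟩🟫⬜❓⬛
❓❓❓🟫⬛🟫⬜🟫🟫🟩❓⬛

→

⬛⬛⬛⬛⬛⬛⬛⬛⬛⬛⬛⬛
⬛⬛⬛⬛⬛⬛⬛⬛⬛⬛⬛⬛
⬛⬛⬛⬛⬛⬛⬛⬛⬛⬛⬛⬛
⬛⬛⬛⬛⬛⬛⬛⬛⬛⬛⬛⬛
⬛⬛⬛⬛⬛⬛⬛⬛⬛⬛⬛⬛
⬛⬛⬛⬛⬛⬛⬛⬛⬛⬛⬛⬛
❓❓❓⬛🟦🟫🔴🟦🟫❓⬛⬛
❓❓❓🟩⬜🟩🟫🟩🟩❓⬛⬛
❓❓❓🟦🟩🟫🟩🟫🟫❓⬛⬛
❓❓🟩🟩🟩🟫🟫🟩⬜❓⬛⬛
❓❓🟩🟩⬜🟩🟩🟫⬜❓⬛⬛
❓❓🟫⬛🟫⬜🟫🟫🟩❓⬛⬛

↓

⬛⬛⬛⬛⬛⬛⬛⬛⬛⬛⬛⬛
⬛⬛⬛⬛⬛⬛⬛⬛⬛⬛⬛⬛
⬛⬛⬛⬛⬛⬛⬛⬛⬛⬛⬛⬛
⬛⬛⬛⬛⬛⬛⬛⬛⬛⬛⬛⬛
⬛⬛⬛⬛⬛⬛⬛⬛⬛⬛⬛⬛
❓❓❓⬛🟦🟫⬜🟦🟫❓⬛⬛
❓❓❓🟩⬜🟩🔴🟩🟩❓⬛⬛
❓❓❓🟦🟩🟫🟩🟫🟫❓⬛⬛
❓❓🟩🟩🟩🟫🟫🟩⬜❓⬛⬛
❓❓🟩🟩⬜🟩🟩🟫⬜❓⬛⬛
❓❓🟫⬛🟫⬜🟫🟫🟩❓⬛⬛
❓❓🟩⬜⬜⬜⬜⬜⬛❓⬛⬛

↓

⬛⬛⬛⬛⬛⬛⬛⬛⬛⬛⬛⬛
⬛⬛⬛⬛⬛⬛⬛⬛⬛⬛⬛⬛
⬛⬛⬛⬛⬛⬛⬛⬛⬛⬛⬛⬛
⬛⬛⬛⬛⬛⬛⬛⬛⬛⬛⬛⬛
❓❓❓⬛🟦🟫⬜🟦🟫❓⬛⬛
❓❓❓🟩⬜🟩🟫🟩🟩❓⬛⬛
❓❓❓🟦🟩🟫🔴🟫🟫❓⬛⬛
❓❓🟩🟩🟩🟫🟫🟩⬜❓⬛⬛
❓❓🟩🟩⬜🟩🟩🟫⬜❓⬛⬛
❓❓🟫⬛🟫⬜🟫🟫🟩❓⬛⬛
❓❓🟩⬜⬜⬜⬜⬜⬛❓⬛⬛
❓❓⬜⬛🟩🟫🟩🟩🟫❓⬛⬛

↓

⬛⬛⬛⬛⬛⬛⬛⬛⬛⬛⬛⬛
⬛⬛⬛⬛⬛⬛⬛⬛⬛⬛⬛⬛
⬛⬛⬛⬛⬛⬛⬛⬛⬛⬛⬛⬛
❓❓❓⬛🟦🟫⬜🟦🟫❓⬛⬛
❓❓❓🟩⬜🟩🟫🟩🟩❓⬛⬛
❓❓❓🟦🟩🟫🟩🟫🟫❓⬛⬛
❓❓🟩🟩🟩🟫🔴🟩⬜❓⬛⬛
❓❓🟩🟩⬜🟩🟩🟫⬜❓⬛⬛
❓❓🟫⬛🟫⬜🟫🟫🟩❓⬛⬛
❓❓🟩⬜⬜⬜⬜⬜⬛❓⬛⬛
❓❓⬜⬛🟩🟫🟩🟩🟫❓⬛⬛
❓❓❓❓❓❓❓❓❓❓⬛⬛

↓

⬛⬛⬛⬛⬛⬛⬛⬛⬛⬛⬛⬛
⬛⬛⬛⬛⬛⬛⬛⬛⬛⬛⬛⬛
❓❓❓⬛🟦🟫⬜🟦🟫❓⬛⬛
❓❓❓🟩⬜🟩🟫🟩🟩❓⬛⬛
❓❓❓🟦🟩🟫🟩🟫🟫❓⬛⬛
❓❓🟩🟩🟩🟫🟫🟩⬜❓⬛⬛
❓❓🟩🟩⬜🟩🔴🟫⬜❓⬛⬛
❓❓🟫⬛🟫⬜🟫🟫🟩❓⬛⬛
❓❓🟩⬜⬜⬜⬜⬜⬛❓⬛⬛
❓❓⬜⬛🟩🟫🟩🟩🟫❓⬛⬛
❓❓❓❓❓❓❓❓❓❓⬛⬛
❓❓❓❓❓❓❓❓❓❓⬛⬛

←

⬛⬛⬛⬛⬛⬛⬛⬛⬛⬛⬛⬛
⬛⬛⬛⬛⬛⬛⬛⬛⬛⬛⬛⬛
❓❓❓❓⬛🟦🟫⬜🟦🟫❓⬛
❓❓❓❓🟩⬜🟩🟫🟩🟩❓⬛
❓❓❓❓🟦🟩🟫🟩🟫🟫❓⬛
❓❓❓🟩🟩🟩🟫🟫🟩⬜❓⬛
❓❓❓🟩🟩⬜🔴🟩🟫⬜❓⬛
❓❓❓🟫⬛🟫⬜🟫🟫🟩❓⬛
❓❓❓🟩⬜⬜⬜⬜⬜⬛❓⬛
❓❓❓⬜⬛🟩🟫🟩🟩🟫❓⬛
❓❓❓❓❓❓❓❓❓❓❓⬛
❓❓❓❓❓❓❓❓❓❓❓⬛

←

⬛⬛⬛⬛⬛⬛⬛⬛⬛⬛⬛⬛
⬛⬛⬛⬛⬛⬛⬛⬛⬛⬛⬛⬛
❓❓❓❓❓⬛🟦🟫⬜🟦🟫❓
❓❓❓❓❓🟩⬜🟩🟫🟩🟩❓
❓❓❓❓⬜🟦🟩🟫🟩🟫🟫❓
❓❓❓❓🟩🟩🟩🟫🟫🟩⬜❓
❓❓❓❓🟩🟩🔴🟩🟩🟫⬜❓
❓❓❓❓🟫⬛🟫⬜🟫🟫🟩❓
❓❓❓❓🟩⬜⬜⬜⬜⬜⬛❓
❓❓❓❓⬜⬛🟩🟫🟩🟩🟫❓
❓❓❓❓❓❓❓❓❓❓❓❓
❓❓❓❓❓❓❓❓❓❓❓❓

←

⬛⬛⬛⬛⬛⬛⬛⬛⬛⬛⬛⬛
⬛⬛⬛⬛⬛⬛⬛⬛⬛⬛⬛⬛
❓❓❓❓❓❓⬛🟦🟫⬜🟦🟫
❓❓❓❓❓❓🟩⬜🟩🟫🟩🟩
❓❓❓❓🟦⬜🟦🟩🟫🟩🟫🟫
❓❓❓❓🟩🟩🟩🟩🟫🟫🟩⬜
❓❓❓❓🟩🟩🔴⬜🟩🟩🟫⬜
❓❓❓❓🟫🟫⬛🟫⬜🟫🟫🟩
❓❓❓❓🟩🟩⬜⬜⬜⬜⬜⬛
❓❓❓❓❓⬜⬛🟩🟫🟩🟩🟫
❓❓❓❓❓❓❓❓❓❓❓❓
❓❓❓❓❓❓❓❓❓❓❓❓

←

⬛⬛⬛⬛⬛⬛⬛⬛⬛⬛⬛⬛
⬛⬛⬛⬛⬛⬛⬛⬛⬛⬛⬛⬛
❓❓❓❓❓❓❓⬛🟦🟫⬜🟦
❓❓❓❓❓❓❓🟩⬜🟩🟫🟩
❓❓❓❓⬛🟦⬜🟦🟩🟫🟩🟫
❓❓❓❓🟫🟩🟩🟩🟩🟫🟫🟩
❓❓❓❓🟩🟩🔴🟩⬜🟩🟩🟫
❓❓❓❓🟦🟫🟫⬛🟫⬜🟫🟫
❓❓❓❓🟩🟩🟩⬜⬜⬜⬜⬜
❓❓❓❓❓❓⬜⬛🟩🟫🟩🟩
❓❓❓❓❓❓❓❓❓❓❓❓
❓❓❓❓❓❓❓❓❓❓❓❓

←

⬛⬛⬛⬛⬛⬛⬛⬛⬛⬛⬛⬛
⬛⬛⬛⬛⬛⬛⬛⬛⬛⬛⬛⬛
❓❓❓❓❓❓❓❓⬛🟦🟫⬜
❓❓❓❓❓❓❓❓🟩⬜🟩🟫
❓❓❓❓🟩⬛🟦⬜🟦🟩🟫🟩
❓❓❓❓⬜🟫🟩🟩🟩🟩🟫🟫
❓❓❓❓⬛🟩🔴🟩🟩⬜🟩🟩
❓❓❓❓🟩🟦🟫🟫⬛🟫⬜🟫
❓❓❓❓⬜🟩🟩🟩⬜⬜⬜⬜
❓❓❓❓❓❓❓⬜⬛🟩🟫🟩
❓❓❓❓❓❓❓❓❓❓❓❓
❓❓❓❓❓❓❓❓❓❓❓❓

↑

⬛⬛⬛⬛⬛⬛⬛⬛⬛⬛⬛⬛
⬛⬛⬛⬛⬛⬛⬛⬛⬛⬛⬛⬛
⬛⬛⬛⬛⬛⬛⬛⬛⬛⬛⬛⬛
❓❓❓❓❓❓❓❓⬛🟦🟫⬜
❓❓❓❓⬛🟩🟩🟩🟩⬜🟩🟫
❓❓❓❓🟩⬛🟦⬜🟦🟩🟫🟩
❓❓❓❓⬜🟫🔴🟩🟩🟩🟫🟫
❓❓❓❓⬛🟩🟩🟩🟩⬜🟩🟩
❓❓❓❓🟩🟦🟫🟫⬛🟫⬜🟫
❓❓❓❓⬜🟩🟩🟩⬜⬜⬜⬜
❓❓❓❓❓❓❓⬜⬛🟩🟫🟩
❓❓❓❓❓❓❓❓❓❓❓❓

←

⬛⬛⬛⬛⬛⬛⬛⬛⬛⬛⬛⬛
⬛⬛⬛⬛⬛⬛⬛⬛⬛⬛⬛⬛
⬛⬛⬛⬛⬛⬛⬛⬛⬛⬛⬛⬛
❓❓❓❓❓❓❓❓❓⬛🟦🟫
❓❓❓❓🟦⬛🟩🟩🟩🟩⬜🟩
❓❓❓❓🟩🟩⬛🟦⬜🟦🟩🟫
❓❓❓❓⬛⬜🔴🟩🟩🟩🟩🟫
❓❓❓❓⬛⬛🟩🟩🟩🟩⬜🟩
❓❓❓❓⬜🟩🟦🟫🟫⬛🟫⬜
❓❓❓❓❓⬜🟩🟩🟩⬜⬜⬜
❓❓❓❓❓❓❓❓⬜⬛🟩🟫
❓❓❓❓❓❓❓❓❓❓❓❓

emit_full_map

❓❓❓❓❓⬛🟦🟫⬜🟦🟫
🟦⬛🟩🟩🟩🟩⬜🟩🟫🟩🟩
🟩🟩⬛🟦⬜🟦🟩🟫🟩🟫🟫
⬛⬜🔴🟩🟩🟩🟩🟫🟫🟩⬜
⬛⬛🟩🟩🟩🟩⬜🟩🟩🟫⬜
⬜🟩🟦🟫🟫⬛🟫⬜🟫🟫🟩
❓⬜🟩🟩🟩⬜⬜⬜⬜⬜⬛
❓❓❓❓⬜⬛🟩🟫🟩🟩🟫

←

⬛⬛⬛⬛⬛⬛⬛⬛⬛⬛⬛⬛
⬛⬛⬛⬛⬛⬛⬛⬛⬛⬛⬛⬛
⬛⬛⬛⬛⬛⬛⬛⬛⬛⬛⬛⬛
❓❓❓❓❓❓❓❓❓❓⬛🟦
❓❓❓❓🟩🟦⬛🟩🟩🟩🟩⬜
❓❓❓❓🟩🟩🟩⬛🟦⬜🟦🟩
❓❓❓❓🟦⬛🔴🟫🟩🟩🟩🟩
❓❓❓❓⬛⬛⬛🟩🟩🟩🟩⬜
❓❓❓❓⬛⬜🟩🟦🟫🟫⬛🟫
❓❓❓❓❓❓⬜🟩🟩🟩⬜⬜
❓❓❓❓❓❓❓❓❓⬜⬛🟩
❓❓❓❓❓❓❓❓❓❓❓❓

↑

⬛⬛⬛⬛⬛⬛⬛⬛⬛⬛⬛⬛
⬛⬛⬛⬛⬛⬛⬛⬛⬛⬛⬛⬛
⬛⬛⬛⬛⬛⬛⬛⬛⬛⬛⬛⬛
⬛⬛⬛⬛⬛⬛⬛⬛⬛⬛⬛⬛
❓❓❓❓⬜🟦⬜⬛🟫❓⬛🟦
❓❓❓❓🟩🟦⬛🟩🟩🟩🟩⬜
❓❓❓❓🟩🟩🔴⬛🟦⬜🟦🟩
❓❓❓❓🟦⬛⬜🟫🟩🟩🟩🟩
❓❓❓❓⬛⬛⬛🟩🟩🟩🟩⬜
❓❓❓❓⬛⬜🟩🟦🟫🟫⬛🟫
❓❓❓❓❓❓⬜🟩🟩🟩⬜⬜
❓❓❓❓❓❓❓❓❓⬜⬛🟩

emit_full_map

⬜🟦⬜⬛🟫❓⬛🟦🟫⬜🟦🟫
🟩🟦⬛🟩🟩🟩🟩⬜🟩🟫🟩🟩
🟩🟩🔴⬛🟦⬜🟦🟩🟫🟩🟫🟫
🟦⬛⬜🟫🟩🟩🟩🟩🟫🟫🟩⬜
⬛⬛⬛🟩🟩🟩🟩⬜🟩🟩🟫⬜
⬛⬜🟩🟦🟫🟫⬛🟫⬜🟫🟫🟩
❓❓⬜🟩🟩🟩⬜⬜⬜⬜⬜⬛
❓❓❓❓❓⬜⬛🟩🟫🟩🟩🟫


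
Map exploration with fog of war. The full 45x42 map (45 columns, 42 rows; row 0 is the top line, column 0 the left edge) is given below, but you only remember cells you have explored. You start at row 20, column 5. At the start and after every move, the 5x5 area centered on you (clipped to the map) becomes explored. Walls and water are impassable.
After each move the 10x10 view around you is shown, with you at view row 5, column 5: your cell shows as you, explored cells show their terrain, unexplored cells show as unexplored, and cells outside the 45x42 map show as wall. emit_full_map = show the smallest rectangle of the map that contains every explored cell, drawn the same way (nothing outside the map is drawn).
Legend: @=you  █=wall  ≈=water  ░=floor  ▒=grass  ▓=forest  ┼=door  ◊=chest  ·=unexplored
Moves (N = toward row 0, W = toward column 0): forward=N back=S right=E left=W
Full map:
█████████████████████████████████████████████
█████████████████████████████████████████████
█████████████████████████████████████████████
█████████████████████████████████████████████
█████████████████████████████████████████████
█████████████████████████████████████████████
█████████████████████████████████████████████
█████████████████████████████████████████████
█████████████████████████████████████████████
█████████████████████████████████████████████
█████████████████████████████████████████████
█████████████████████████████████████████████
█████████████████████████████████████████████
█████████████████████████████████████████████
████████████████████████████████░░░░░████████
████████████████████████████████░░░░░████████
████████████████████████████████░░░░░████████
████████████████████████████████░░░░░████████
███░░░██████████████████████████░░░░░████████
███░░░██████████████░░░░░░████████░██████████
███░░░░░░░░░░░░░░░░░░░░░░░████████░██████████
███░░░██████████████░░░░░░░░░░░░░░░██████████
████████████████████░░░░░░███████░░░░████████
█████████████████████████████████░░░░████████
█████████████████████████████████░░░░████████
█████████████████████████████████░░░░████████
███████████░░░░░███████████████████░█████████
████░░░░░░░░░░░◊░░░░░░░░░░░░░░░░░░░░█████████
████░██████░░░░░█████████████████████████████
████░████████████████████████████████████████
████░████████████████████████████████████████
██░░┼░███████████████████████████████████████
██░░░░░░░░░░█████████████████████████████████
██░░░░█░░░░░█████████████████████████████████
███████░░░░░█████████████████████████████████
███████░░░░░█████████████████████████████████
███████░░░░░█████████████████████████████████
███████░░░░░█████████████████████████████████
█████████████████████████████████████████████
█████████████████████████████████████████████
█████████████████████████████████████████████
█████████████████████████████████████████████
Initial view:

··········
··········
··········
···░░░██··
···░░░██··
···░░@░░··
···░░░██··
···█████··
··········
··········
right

··········
··········
··········
··░░░███··
··░░░███··
··░░░@░░··
··░░░███··
··██████··
··········
··········

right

··········
··········
··········
·░░░████··
·░░░████··
·░░░░@░░··
·░░░████··
·███████··
··········
··········

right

··········
··········
··········
░░░█████··
░░░█████··
░░░░░@░░··
░░░█████··
████████··
··········
··········

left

··········
··········
··········
·░░░█████·
·░░░█████·
·░░░░@░░░·
·░░░█████·
·████████·
··········
··········

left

··········
··········
··········
··░░░█████
··░░░█████
··░░░@░░░░
··░░░█████
··████████
··········
··········

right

··········
··········
··········
·░░░█████·
·░░░█████·
·░░░░@░░░·
·░░░█████·
·████████·
··········
··········

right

··········
··········
··········
░░░█████··
░░░█████··
░░░░░@░░··
░░░█████··
████████··
··········
··········

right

··········
··········
··········
░░██████··
░░██████··
░░░░░@░░··
░░██████··
████████··
··········
··········

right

··········
··········
··········
░███████··
░███████··
░░░░░@░░··
░███████··
████████··
··········
··········

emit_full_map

░░░███████
░░░███████
░░░░░░░@░░
░░░███████
██████████

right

··········
··········
··········
████████··
████████··
░░░░░@░░··
████████··
████████··
··········
··········

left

··········
··········
··········
░████████·
░████████·
░░░░░@░░░·
░████████·
█████████·
··········
··········

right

··········
··········
··········
████████··
████████··
░░░░░@░░··
████████··
████████··
··········
··········

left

··········
··········
··········
░████████·
░████████·
░░░░░@░░░·
░████████·
█████████·
··········
··········

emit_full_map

░░░████████
░░░████████
░░░░░░░@░░░
░░░████████
███████████
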